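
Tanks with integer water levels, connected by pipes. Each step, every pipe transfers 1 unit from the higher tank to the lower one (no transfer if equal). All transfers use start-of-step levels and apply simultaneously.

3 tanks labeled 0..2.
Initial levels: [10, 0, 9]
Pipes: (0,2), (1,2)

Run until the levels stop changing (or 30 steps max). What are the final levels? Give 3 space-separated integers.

Step 1: flows [0->2,2->1] -> levels [9 1 9]
Step 2: flows [0=2,2->1] -> levels [9 2 8]
Step 3: flows [0->2,2->1] -> levels [8 3 8]
Step 4: flows [0=2,2->1] -> levels [8 4 7]
Step 5: flows [0->2,2->1] -> levels [7 5 7]
Step 6: flows [0=2,2->1] -> levels [7 6 6]
Step 7: flows [0->2,1=2] -> levels [6 6 7]
Step 8: flows [2->0,2->1] -> levels [7 7 5]
Step 9: flows [0->2,1->2] -> levels [6 6 7]
  -> period-2 cycle: step 9 state = step 7 state; never stabilizes
  -> state at step 30: (30-7) mod 2 = 1, same as step 8 -> [7 7 5]

Answer: 7 7 5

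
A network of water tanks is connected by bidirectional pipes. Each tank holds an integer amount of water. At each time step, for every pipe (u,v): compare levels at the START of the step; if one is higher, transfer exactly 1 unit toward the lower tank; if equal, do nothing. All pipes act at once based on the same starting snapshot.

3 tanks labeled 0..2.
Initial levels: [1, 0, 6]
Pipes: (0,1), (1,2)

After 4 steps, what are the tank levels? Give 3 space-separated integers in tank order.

Step 1: flows [0->1,2->1] -> levels [0 2 5]
Step 2: flows [1->0,2->1] -> levels [1 2 4]
Step 3: flows [1->0,2->1] -> levels [2 2 3]
Step 4: flows [0=1,2->1] -> levels [2 3 2]

Answer: 2 3 2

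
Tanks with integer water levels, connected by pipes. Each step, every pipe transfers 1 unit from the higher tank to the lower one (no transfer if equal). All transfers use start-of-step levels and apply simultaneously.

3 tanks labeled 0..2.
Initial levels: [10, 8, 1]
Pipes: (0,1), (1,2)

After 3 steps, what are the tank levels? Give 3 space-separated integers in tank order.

Step 1: flows [0->1,1->2] -> levels [9 8 2]
Step 2: flows [0->1,1->2] -> levels [8 8 3]
Step 3: flows [0=1,1->2] -> levels [8 7 4]

Answer: 8 7 4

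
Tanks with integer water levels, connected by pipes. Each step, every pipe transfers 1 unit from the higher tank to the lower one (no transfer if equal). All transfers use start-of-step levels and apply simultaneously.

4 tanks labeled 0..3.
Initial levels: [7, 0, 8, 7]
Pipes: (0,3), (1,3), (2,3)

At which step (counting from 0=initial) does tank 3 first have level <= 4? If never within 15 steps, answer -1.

Answer: 4

Derivation:
Step 1: flows [0=3,3->1,2->3] -> levels [7 1 7 7]
Step 2: flows [0=3,3->1,2=3] -> levels [7 2 7 6]
Step 3: flows [0->3,3->1,2->3] -> levels [6 3 6 7]
Step 4: flows [3->0,3->1,3->2] -> levels [7 4 7 4]
Tank 3 first reaches <=4 at step 4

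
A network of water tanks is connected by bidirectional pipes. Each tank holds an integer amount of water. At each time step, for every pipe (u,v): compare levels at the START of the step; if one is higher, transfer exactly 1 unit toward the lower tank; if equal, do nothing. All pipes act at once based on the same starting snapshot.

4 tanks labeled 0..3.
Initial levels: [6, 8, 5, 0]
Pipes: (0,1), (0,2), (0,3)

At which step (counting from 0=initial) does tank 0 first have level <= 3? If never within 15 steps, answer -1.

Step 1: flows [1->0,0->2,0->3] -> levels [5 7 6 1]
Step 2: flows [1->0,2->0,0->3] -> levels [6 6 5 2]
Step 3: flows [0=1,0->2,0->3] -> levels [4 6 6 3]
Step 4: flows [1->0,2->0,0->3] -> levels [5 5 5 4]
Step 5: flows [0=1,0=2,0->3] -> levels [4 5 5 5]
Step 6: flows [1->0,2->0,3->0] -> levels [7 4 4 4]
Step 7: flows [0->1,0->2,0->3] -> levels [4 5 5 5]
  -> period-2 cycle (repeats step 5); tank 0 never drops to <=3
Tank 0 never reaches <=3 within 15 steps

Answer: -1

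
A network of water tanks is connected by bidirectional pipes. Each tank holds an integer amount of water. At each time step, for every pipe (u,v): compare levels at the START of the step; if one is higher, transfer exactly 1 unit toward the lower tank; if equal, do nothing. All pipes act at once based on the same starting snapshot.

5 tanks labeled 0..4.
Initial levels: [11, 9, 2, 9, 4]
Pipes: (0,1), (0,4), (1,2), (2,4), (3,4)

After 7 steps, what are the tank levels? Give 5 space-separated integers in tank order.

Step 1: flows [0->1,0->4,1->2,4->2,3->4] -> levels [9 9 4 8 5]
Step 2: flows [0=1,0->4,1->2,4->2,3->4] -> levels [8 8 6 7 6]
Step 3: flows [0=1,0->4,1->2,2=4,3->4] -> levels [7 7 7 6 8]
Step 4: flows [0=1,4->0,1=2,4->2,4->3] -> levels [8 7 8 7 5]
Step 5: flows [0->1,0->4,2->1,2->4,3->4] -> levels [6 9 6 6 8]
Step 6: flows [1->0,4->0,1->2,4->2,4->3] -> levels [8 7 8 7 5]
  -> period-2 cycle: step 6 state = step 4 state
  -> state at step 7: (7-4) mod 2 = 1, same as step 5 -> [6 9 6 6 8]

Answer: 6 9 6 6 8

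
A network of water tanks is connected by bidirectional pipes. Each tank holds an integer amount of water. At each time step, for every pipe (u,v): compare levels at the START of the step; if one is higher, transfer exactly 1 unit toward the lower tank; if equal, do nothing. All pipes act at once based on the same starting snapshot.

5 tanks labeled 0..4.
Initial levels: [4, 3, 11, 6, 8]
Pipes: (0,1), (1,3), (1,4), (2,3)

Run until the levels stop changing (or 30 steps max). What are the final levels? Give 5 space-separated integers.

Step 1: flows [0->1,3->1,4->1,2->3] -> levels [3 6 10 6 7]
Step 2: flows [1->0,1=3,4->1,2->3] -> levels [4 6 9 7 6]
Step 3: flows [1->0,3->1,1=4,2->3] -> levels [5 6 8 7 6]
Step 4: flows [1->0,3->1,1=4,2->3] -> levels [6 6 7 7 6]
Step 5: flows [0=1,3->1,1=4,2=3] -> levels [6 7 7 6 6]
Step 6: flows [1->0,1->3,1->4,2->3] -> levels [7 4 6 8 7]
Step 7: flows [0->1,3->1,4->1,3->2] -> levels [6 7 7 6 6]
  -> period-2 cycle: step 7 state = step 5 state; never stabilizes
  -> state at step 30: (30-5) mod 2 = 1, same as step 6 -> [7 4 6 8 7]

Answer: 7 4 6 8 7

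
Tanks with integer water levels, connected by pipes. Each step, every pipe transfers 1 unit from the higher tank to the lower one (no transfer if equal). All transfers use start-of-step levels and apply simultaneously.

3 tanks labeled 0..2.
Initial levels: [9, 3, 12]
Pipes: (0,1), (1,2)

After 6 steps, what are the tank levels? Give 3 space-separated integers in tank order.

Step 1: flows [0->1,2->1] -> levels [8 5 11]
Step 2: flows [0->1,2->1] -> levels [7 7 10]
Step 3: flows [0=1,2->1] -> levels [7 8 9]
Step 4: flows [1->0,2->1] -> levels [8 8 8]
Step 5: flows [0=1,1=2] -> levels [8 8 8]
  -> stable; steps 6..6 unchanged -> [8 8 8]

Answer: 8 8 8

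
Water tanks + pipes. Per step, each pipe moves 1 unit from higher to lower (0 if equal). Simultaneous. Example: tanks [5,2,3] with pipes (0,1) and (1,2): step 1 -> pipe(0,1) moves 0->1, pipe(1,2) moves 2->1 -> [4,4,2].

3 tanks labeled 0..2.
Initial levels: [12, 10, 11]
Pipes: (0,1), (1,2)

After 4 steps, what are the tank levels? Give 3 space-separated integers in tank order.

Step 1: flows [0->1,2->1] -> levels [11 12 10]
Step 2: flows [1->0,1->2] -> levels [12 10 11]
  -> period-2 cycle: step 2 state = step 0 state
  -> state at step 4: (4-0) mod 2 = 0, same as step 0 -> [12 10 11]

Answer: 12 10 11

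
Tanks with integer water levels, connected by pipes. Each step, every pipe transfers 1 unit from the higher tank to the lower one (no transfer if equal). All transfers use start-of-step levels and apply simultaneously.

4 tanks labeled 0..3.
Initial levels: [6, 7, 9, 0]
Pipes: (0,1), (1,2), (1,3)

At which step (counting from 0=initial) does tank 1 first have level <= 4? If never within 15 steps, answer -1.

Step 1: flows [1->0,2->1,1->3] -> levels [7 6 8 1]
Step 2: flows [0->1,2->1,1->3] -> levels [6 7 7 2]
Step 3: flows [1->0,1=2,1->3] -> levels [7 5 7 3]
Step 4: flows [0->1,2->1,1->3] -> levels [6 6 6 4]
Step 5: flows [0=1,1=2,1->3] -> levels [6 5 6 5]
Step 6: flows [0->1,2->1,1=3] -> levels [5 7 5 5]
Step 7: flows [1->0,1->2,1->3] -> levels [6 4 6 6]
Tank 1 first reaches <=4 at step 7

Answer: 7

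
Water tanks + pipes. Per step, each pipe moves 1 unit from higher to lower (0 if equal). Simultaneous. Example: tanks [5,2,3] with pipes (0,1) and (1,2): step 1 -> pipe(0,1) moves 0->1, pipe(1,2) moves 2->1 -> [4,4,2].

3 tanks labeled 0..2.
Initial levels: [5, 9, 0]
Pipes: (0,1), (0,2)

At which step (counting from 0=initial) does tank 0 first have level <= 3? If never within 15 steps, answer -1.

Step 1: flows [1->0,0->2] -> levels [5 8 1]
Step 2: flows [1->0,0->2] -> levels [5 7 2]
Step 3: flows [1->0,0->2] -> levels [5 6 3]
Step 4: flows [1->0,0->2] -> levels [5 5 4]
Step 5: flows [0=1,0->2] -> levels [4 5 5]
Step 6: flows [1->0,2->0] -> levels [6 4 4]
Step 7: flows [0->1,0->2] -> levels [4 5 5]
  -> period-2 cycle (repeats step 5); tank 0 never drops to <=3
Tank 0 never reaches <=3 within 15 steps

Answer: -1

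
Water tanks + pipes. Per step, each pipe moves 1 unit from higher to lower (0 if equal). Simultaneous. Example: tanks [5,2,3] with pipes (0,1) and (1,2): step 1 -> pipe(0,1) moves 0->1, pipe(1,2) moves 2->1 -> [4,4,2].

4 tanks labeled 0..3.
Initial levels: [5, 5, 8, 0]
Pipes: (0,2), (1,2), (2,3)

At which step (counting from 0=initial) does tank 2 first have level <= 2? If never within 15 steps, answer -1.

Answer: -1

Derivation:
Step 1: flows [2->0,2->1,2->3] -> levels [6 6 5 1]
Step 2: flows [0->2,1->2,2->3] -> levels [5 5 6 2]
Step 3: flows [2->0,2->1,2->3] -> levels [6 6 3 3]
Step 4: flows [0->2,1->2,2=3] -> levels [5 5 5 3]
Step 5: flows [0=2,1=2,2->3] -> levels [5 5 4 4]
Step 6: flows [0->2,1->2,2=3] -> levels [4 4 6 4]
Step 7: flows [2->0,2->1,2->3] -> levels [5 5 3 5]
Step 8: flows [0->2,1->2,3->2] -> levels [4 4 6 4]
  -> period-2 cycle (repeats step 6); tank 2 never drops to <=2
Tank 2 never reaches <=2 within 15 steps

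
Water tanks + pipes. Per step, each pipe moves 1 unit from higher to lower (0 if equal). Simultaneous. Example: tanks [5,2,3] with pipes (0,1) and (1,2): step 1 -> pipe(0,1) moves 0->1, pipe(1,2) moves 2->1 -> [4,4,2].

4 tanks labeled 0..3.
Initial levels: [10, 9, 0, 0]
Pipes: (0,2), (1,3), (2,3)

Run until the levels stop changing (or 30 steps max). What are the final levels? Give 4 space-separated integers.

Answer: 4 5 6 4

Derivation:
Step 1: flows [0->2,1->3,2=3] -> levels [9 8 1 1]
Step 2: flows [0->2,1->3,2=3] -> levels [8 7 2 2]
Step 3: flows [0->2,1->3,2=3] -> levels [7 6 3 3]
Step 4: flows [0->2,1->3,2=3] -> levels [6 5 4 4]
Step 5: flows [0->2,1->3,2=3] -> levels [5 4 5 5]
Step 6: flows [0=2,3->1,2=3] -> levels [5 5 5 4]
Step 7: flows [0=2,1->3,2->3] -> levels [5 4 4 6]
Step 8: flows [0->2,3->1,3->2] -> levels [4 5 6 4]
Step 9: flows [2->0,1->3,2->3] -> levels [5 4 4 6]
  -> period-2 cycle: step 9 state = step 7 state; never stabilizes
  -> state at step 30: (30-7) mod 2 = 1, same as step 8 -> [4 5 6 4]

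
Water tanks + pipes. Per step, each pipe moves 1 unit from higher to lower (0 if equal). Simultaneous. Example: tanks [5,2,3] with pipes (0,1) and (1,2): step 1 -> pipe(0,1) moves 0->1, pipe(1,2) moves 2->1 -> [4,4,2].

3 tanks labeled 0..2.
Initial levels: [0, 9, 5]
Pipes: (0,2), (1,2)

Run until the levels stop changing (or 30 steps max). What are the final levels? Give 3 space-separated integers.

Step 1: flows [2->0,1->2] -> levels [1 8 5]
Step 2: flows [2->0,1->2] -> levels [2 7 5]
Step 3: flows [2->0,1->2] -> levels [3 6 5]
Step 4: flows [2->0,1->2] -> levels [4 5 5]
Step 5: flows [2->0,1=2] -> levels [5 5 4]
Step 6: flows [0->2,1->2] -> levels [4 4 6]
Step 7: flows [2->0,2->1] -> levels [5 5 4]
  -> period-2 cycle: step 7 state = step 5 state; never stabilizes
  -> state at step 30: (30-5) mod 2 = 1, same as step 6 -> [4 4 6]

Answer: 4 4 6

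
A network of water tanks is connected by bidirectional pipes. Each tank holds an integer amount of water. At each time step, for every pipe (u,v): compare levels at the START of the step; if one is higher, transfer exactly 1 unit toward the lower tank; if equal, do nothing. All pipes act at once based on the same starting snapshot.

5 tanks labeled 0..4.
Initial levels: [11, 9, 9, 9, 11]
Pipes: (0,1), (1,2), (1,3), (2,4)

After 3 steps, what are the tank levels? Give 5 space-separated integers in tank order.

Step 1: flows [0->1,1=2,1=3,4->2] -> levels [10 10 10 9 10]
Step 2: flows [0=1,1=2,1->3,2=4] -> levels [10 9 10 10 10]
Step 3: flows [0->1,2->1,3->1,2=4] -> levels [9 12 9 9 10]

Answer: 9 12 9 9 10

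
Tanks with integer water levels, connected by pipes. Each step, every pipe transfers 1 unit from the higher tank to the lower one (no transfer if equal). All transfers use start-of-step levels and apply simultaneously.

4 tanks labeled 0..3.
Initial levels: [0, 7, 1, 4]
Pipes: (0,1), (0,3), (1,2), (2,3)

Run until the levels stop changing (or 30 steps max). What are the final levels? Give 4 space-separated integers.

Step 1: flows [1->0,3->0,1->2,3->2] -> levels [2 5 3 2]
Step 2: flows [1->0,0=3,1->2,2->3] -> levels [3 3 3 3]
Step 3: flows [0=1,0=3,1=2,2=3] -> levels [3 3 3 3]
  -> stable (no change)

Answer: 3 3 3 3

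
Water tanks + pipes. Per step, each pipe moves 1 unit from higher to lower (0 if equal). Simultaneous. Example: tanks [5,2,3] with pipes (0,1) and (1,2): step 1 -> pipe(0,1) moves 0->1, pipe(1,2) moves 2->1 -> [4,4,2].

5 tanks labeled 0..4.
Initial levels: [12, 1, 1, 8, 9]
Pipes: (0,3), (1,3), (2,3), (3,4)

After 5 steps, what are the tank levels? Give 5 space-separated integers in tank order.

Step 1: flows [0->3,3->1,3->2,4->3] -> levels [11 2 2 8 8]
Step 2: flows [0->3,3->1,3->2,3=4] -> levels [10 3 3 7 8]
Step 3: flows [0->3,3->1,3->2,4->3] -> levels [9 4 4 7 7]
Step 4: flows [0->3,3->1,3->2,3=4] -> levels [8 5 5 6 7]
Step 5: flows [0->3,3->1,3->2,4->3] -> levels [7 6 6 6 6]

Answer: 7 6 6 6 6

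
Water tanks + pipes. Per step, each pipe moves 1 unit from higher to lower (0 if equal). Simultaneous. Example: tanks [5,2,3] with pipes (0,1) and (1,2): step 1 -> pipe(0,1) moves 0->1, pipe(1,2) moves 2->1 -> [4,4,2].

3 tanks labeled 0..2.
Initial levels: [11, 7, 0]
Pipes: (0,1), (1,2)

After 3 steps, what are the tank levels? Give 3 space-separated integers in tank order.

Answer: 8 7 3

Derivation:
Step 1: flows [0->1,1->2] -> levels [10 7 1]
Step 2: flows [0->1,1->2] -> levels [9 7 2]
Step 3: flows [0->1,1->2] -> levels [8 7 3]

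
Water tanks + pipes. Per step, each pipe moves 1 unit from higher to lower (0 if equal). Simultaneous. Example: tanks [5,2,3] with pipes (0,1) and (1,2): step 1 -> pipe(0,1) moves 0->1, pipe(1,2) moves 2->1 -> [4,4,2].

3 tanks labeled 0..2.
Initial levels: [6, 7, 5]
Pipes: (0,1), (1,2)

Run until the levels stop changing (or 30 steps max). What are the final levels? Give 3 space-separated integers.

Answer: 6 7 5

Derivation:
Step 1: flows [1->0,1->2] -> levels [7 5 6]
Step 2: flows [0->1,2->1] -> levels [6 7 5]
  -> period-2 cycle: step 2 state = step 0 state; never stabilizes
  -> state at step 30: (30-0) mod 2 = 0, same as step 0 -> [6 7 5]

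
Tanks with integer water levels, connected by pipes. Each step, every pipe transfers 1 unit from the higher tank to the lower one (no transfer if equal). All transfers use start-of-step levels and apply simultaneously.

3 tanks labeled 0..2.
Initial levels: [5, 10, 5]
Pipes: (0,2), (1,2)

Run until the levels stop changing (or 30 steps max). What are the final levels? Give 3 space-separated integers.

Answer: 7 7 6

Derivation:
Step 1: flows [0=2,1->2] -> levels [5 9 6]
Step 2: flows [2->0,1->2] -> levels [6 8 6]
Step 3: flows [0=2,1->2] -> levels [6 7 7]
Step 4: flows [2->0,1=2] -> levels [7 7 6]
Step 5: flows [0->2,1->2] -> levels [6 6 8]
Step 6: flows [2->0,2->1] -> levels [7 7 6]
  -> period-2 cycle: step 6 state = step 4 state; never stabilizes
  -> state at step 30: (30-4) mod 2 = 0, same as step 4 -> [7 7 6]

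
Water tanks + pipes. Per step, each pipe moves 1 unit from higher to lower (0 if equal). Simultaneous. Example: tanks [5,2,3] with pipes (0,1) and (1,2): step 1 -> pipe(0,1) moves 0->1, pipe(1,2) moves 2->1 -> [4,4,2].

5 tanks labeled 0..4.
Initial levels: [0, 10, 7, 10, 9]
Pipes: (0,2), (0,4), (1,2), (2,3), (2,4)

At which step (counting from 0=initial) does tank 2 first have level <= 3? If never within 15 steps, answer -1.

Answer: -1

Derivation:
Step 1: flows [2->0,4->0,1->2,3->2,4->2] -> levels [2 9 9 9 7]
Step 2: flows [2->0,4->0,1=2,2=3,2->4] -> levels [4 9 7 9 7]
Step 3: flows [2->0,4->0,1->2,3->2,2=4] -> levels [6 8 8 8 6]
Step 4: flows [2->0,0=4,1=2,2=3,2->4] -> levels [7 8 6 8 7]
Step 5: flows [0->2,0=4,1->2,3->2,4->2] -> levels [6 7 10 7 6]
Step 6: flows [2->0,0=4,2->1,2->3,2->4] -> levels [7 8 6 8 7]
  -> period-2 cycle (repeats step 4); tank 2 never drops to <=3
Tank 2 never reaches <=3 within 15 steps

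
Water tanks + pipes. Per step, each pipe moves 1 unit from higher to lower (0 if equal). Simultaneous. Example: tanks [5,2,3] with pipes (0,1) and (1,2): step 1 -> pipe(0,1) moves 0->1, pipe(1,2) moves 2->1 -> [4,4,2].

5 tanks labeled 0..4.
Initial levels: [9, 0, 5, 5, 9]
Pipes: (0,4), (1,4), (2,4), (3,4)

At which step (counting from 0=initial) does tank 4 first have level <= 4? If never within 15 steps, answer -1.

Step 1: flows [0=4,4->1,4->2,4->3] -> levels [9 1 6 6 6]
Step 2: flows [0->4,4->1,2=4,3=4] -> levels [8 2 6 6 6]
Step 3: flows [0->4,4->1,2=4,3=4] -> levels [7 3 6 6 6]
Step 4: flows [0->4,4->1,2=4,3=4] -> levels [6 4 6 6 6]
Step 5: flows [0=4,4->1,2=4,3=4] -> levels [6 5 6 6 5]
Step 6: flows [0->4,1=4,2->4,3->4] -> levels [5 5 5 5 8]
Step 7: flows [4->0,4->1,4->2,4->3] -> levels [6 6 6 6 4]
Tank 4 first reaches <=4 at step 7

Answer: 7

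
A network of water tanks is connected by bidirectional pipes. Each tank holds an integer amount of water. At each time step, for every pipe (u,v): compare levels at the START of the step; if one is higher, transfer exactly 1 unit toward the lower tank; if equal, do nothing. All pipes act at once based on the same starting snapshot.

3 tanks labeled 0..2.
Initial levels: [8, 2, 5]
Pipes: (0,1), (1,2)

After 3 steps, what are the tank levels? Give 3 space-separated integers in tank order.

Step 1: flows [0->1,2->1] -> levels [7 4 4]
Step 2: flows [0->1,1=2] -> levels [6 5 4]
Step 3: flows [0->1,1->2] -> levels [5 5 5]

Answer: 5 5 5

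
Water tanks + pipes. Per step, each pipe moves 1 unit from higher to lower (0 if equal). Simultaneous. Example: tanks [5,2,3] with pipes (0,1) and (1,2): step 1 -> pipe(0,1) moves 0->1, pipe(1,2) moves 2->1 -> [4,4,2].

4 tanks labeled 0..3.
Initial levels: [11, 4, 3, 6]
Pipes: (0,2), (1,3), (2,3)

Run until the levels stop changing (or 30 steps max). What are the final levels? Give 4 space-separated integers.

Answer: 6 6 7 5

Derivation:
Step 1: flows [0->2,3->1,3->2] -> levels [10 5 5 4]
Step 2: flows [0->2,1->3,2->3] -> levels [9 4 5 6]
Step 3: flows [0->2,3->1,3->2] -> levels [8 5 7 4]
Step 4: flows [0->2,1->3,2->3] -> levels [7 4 7 6]
Step 5: flows [0=2,3->1,2->3] -> levels [7 5 6 6]
Step 6: flows [0->2,3->1,2=3] -> levels [6 6 7 5]
Step 7: flows [2->0,1->3,2->3] -> levels [7 5 5 7]
Step 8: flows [0->2,3->1,3->2] -> levels [6 6 7 5]
  -> period-2 cycle: step 8 state = step 6 state; never stabilizes
  -> state at step 30: (30-6) mod 2 = 0, same as step 6 -> [6 6 7 5]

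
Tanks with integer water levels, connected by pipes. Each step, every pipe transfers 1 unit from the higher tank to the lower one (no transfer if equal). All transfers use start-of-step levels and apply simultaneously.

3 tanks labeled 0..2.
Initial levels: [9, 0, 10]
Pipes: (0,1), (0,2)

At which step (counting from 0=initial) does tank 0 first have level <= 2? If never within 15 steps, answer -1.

Step 1: flows [0->1,2->0] -> levels [9 1 9]
Step 2: flows [0->1,0=2] -> levels [8 2 9]
Step 3: flows [0->1,2->0] -> levels [8 3 8]
Step 4: flows [0->1,0=2] -> levels [7 4 8]
Step 5: flows [0->1,2->0] -> levels [7 5 7]
Step 6: flows [0->1,0=2] -> levels [6 6 7]
Step 7: flows [0=1,2->0] -> levels [7 6 6]
Step 8: flows [0->1,0->2] -> levels [5 7 7]
Step 9: flows [1->0,2->0] -> levels [7 6 6]
  -> period-2 cycle (repeats step 7); tank 0 never drops to <=2
Tank 0 never reaches <=2 within 15 steps

Answer: -1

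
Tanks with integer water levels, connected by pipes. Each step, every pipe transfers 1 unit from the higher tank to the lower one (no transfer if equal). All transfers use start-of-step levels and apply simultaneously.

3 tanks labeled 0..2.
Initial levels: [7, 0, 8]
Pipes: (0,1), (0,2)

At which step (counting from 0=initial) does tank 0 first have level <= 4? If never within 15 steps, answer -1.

Answer: -1

Derivation:
Step 1: flows [0->1,2->0] -> levels [7 1 7]
Step 2: flows [0->1,0=2] -> levels [6 2 7]
Step 3: flows [0->1,2->0] -> levels [6 3 6]
Step 4: flows [0->1,0=2] -> levels [5 4 6]
Step 5: flows [0->1,2->0] -> levels [5 5 5]
Step 6: flows [0=1,0=2] -> levels [5 5 5]
  -> stable; tank 0 stays at 5 > 4
Tank 0 never reaches <=4 within 15 steps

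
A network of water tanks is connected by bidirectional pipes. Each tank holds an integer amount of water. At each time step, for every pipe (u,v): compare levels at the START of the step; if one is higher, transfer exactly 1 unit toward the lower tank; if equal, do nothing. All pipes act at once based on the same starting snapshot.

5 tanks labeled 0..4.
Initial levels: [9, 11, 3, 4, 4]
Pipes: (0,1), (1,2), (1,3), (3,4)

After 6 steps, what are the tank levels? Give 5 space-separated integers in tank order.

Step 1: flows [1->0,1->2,1->3,3=4] -> levels [10 8 4 5 4]
Step 2: flows [0->1,1->2,1->3,3->4] -> levels [9 7 5 5 5]
Step 3: flows [0->1,1->2,1->3,3=4] -> levels [8 6 6 6 5]
Step 4: flows [0->1,1=2,1=3,3->4] -> levels [7 7 6 5 6]
Step 5: flows [0=1,1->2,1->3,4->3] -> levels [7 5 7 7 5]
Step 6: flows [0->1,2->1,3->1,3->4] -> levels [6 8 6 5 6]

Answer: 6 8 6 5 6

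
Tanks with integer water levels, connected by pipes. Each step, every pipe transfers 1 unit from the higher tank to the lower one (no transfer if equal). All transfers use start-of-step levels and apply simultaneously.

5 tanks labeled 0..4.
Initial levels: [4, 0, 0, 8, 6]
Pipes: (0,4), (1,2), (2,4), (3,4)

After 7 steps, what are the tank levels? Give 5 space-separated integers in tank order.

Answer: 4 3 2 4 5

Derivation:
Step 1: flows [4->0,1=2,4->2,3->4] -> levels [5 0 1 7 5]
Step 2: flows [0=4,2->1,4->2,3->4] -> levels [5 1 1 6 5]
Step 3: flows [0=4,1=2,4->2,3->4] -> levels [5 1 2 5 5]
Step 4: flows [0=4,2->1,4->2,3=4] -> levels [5 2 2 5 4]
Step 5: flows [0->4,1=2,4->2,3->4] -> levels [4 2 3 4 5]
Step 6: flows [4->0,2->1,4->2,4->3] -> levels [5 3 3 5 2]
Step 7: flows [0->4,1=2,2->4,3->4] -> levels [4 3 2 4 5]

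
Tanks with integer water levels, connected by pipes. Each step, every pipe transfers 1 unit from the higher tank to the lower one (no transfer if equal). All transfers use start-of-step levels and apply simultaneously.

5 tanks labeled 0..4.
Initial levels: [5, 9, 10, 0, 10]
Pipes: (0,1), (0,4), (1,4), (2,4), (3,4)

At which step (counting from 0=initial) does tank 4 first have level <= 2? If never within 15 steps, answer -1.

Step 1: flows [1->0,4->0,4->1,2=4,4->3] -> levels [7 9 10 1 7]
Step 2: flows [1->0,0=4,1->4,2->4,4->3] -> levels [8 7 9 2 8]
Step 3: flows [0->1,0=4,4->1,2->4,4->3] -> levels [7 9 8 3 7]
Step 4: flows [1->0,0=4,1->4,2->4,4->3] -> levels [8 7 7 4 8]
Step 5: flows [0->1,0=4,4->1,4->2,4->3] -> levels [7 9 8 5 5]
Step 6: flows [1->0,0->4,1->4,2->4,3=4] -> levels [7 7 7 5 8]
Step 7: flows [0=1,4->0,4->1,4->2,4->3] -> levels [8 8 8 6 4]
Step 8: flows [0=1,0->4,1->4,2->4,3->4] -> levels [7 7 7 5 8]
  -> period-2 cycle (repeats step 6); tank 4 never drops to <=2
Tank 4 never reaches <=2 within 15 steps

Answer: -1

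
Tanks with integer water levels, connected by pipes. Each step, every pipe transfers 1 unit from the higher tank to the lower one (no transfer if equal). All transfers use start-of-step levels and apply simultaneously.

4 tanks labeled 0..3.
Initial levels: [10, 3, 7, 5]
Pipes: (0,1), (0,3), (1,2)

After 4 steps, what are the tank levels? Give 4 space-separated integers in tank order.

Step 1: flows [0->1,0->3,2->1] -> levels [8 5 6 6]
Step 2: flows [0->1,0->3,2->1] -> levels [6 7 5 7]
Step 3: flows [1->0,3->0,1->2] -> levels [8 5 6 6]
  -> period-2 cycle: step 3 state = step 1 state
  -> state at step 4: (4-1) mod 2 = 1, same as step 2 -> [6 7 5 7]

Answer: 6 7 5 7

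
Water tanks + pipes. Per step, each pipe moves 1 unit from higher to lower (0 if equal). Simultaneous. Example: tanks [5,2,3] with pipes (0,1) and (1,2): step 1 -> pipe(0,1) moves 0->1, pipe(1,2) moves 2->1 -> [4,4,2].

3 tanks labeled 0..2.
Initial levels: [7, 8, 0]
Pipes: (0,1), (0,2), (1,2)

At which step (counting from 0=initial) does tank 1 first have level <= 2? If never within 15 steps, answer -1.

Step 1: flows [1->0,0->2,1->2] -> levels [7 6 2]
Step 2: flows [0->1,0->2,1->2] -> levels [5 6 4]
Step 3: flows [1->0,0->2,1->2] -> levels [5 4 6]
Step 4: flows [0->1,2->0,2->1] -> levels [5 6 4]
  -> period-2 cycle (repeats step 2); tank 1 never drops to <=2
Tank 1 never reaches <=2 within 15 steps

Answer: -1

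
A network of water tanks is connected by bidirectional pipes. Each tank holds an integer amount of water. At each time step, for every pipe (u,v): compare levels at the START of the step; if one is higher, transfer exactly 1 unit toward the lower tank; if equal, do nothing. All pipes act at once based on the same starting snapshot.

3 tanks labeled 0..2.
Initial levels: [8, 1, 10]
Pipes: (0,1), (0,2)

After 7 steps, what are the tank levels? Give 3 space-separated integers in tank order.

Step 1: flows [0->1,2->0] -> levels [8 2 9]
Step 2: flows [0->1,2->0] -> levels [8 3 8]
Step 3: flows [0->1,0=2] -> levels [7 4 8]
Step 4: flows [0->1,2->0] -> levels [7 5 7]
Step 5: flows [0->1,0=2] -> levels [6 6 7]
Step 6: flows [0=1,2->0] -> levels [7 6 6]
Step 7: flows [0->1,0->2] -> levels [5 7 7]

Answer: 5 7 7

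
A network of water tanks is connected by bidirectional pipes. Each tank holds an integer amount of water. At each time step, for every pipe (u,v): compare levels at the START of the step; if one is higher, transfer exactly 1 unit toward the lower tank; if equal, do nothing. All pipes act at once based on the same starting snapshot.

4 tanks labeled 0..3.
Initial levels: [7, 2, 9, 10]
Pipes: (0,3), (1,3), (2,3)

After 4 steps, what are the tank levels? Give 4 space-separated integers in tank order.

Step 1: flows [3->0,3->1,3->2] -> levels [8 3 10 7]
Step 2: flows [0->3,3->1,2->3] -> levels [7 4 9 8]
Step 3: flows [3->0,3->1,2->3] -> levels [8 5 8 7]
Step 4: flows [0->3,3->1,2->3] -> levels [7 6 7 8]

Answer: 7 6 7 8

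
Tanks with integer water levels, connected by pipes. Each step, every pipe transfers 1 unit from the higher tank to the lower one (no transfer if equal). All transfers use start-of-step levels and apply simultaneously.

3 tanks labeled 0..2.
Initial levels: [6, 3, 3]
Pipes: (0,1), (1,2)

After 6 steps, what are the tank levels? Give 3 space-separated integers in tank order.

Step 1: flows [0->1,1=2] -> levels [5 4 3]
Step 2: flows [0->1,1->2] -> levels [4 4 4]
Step 3: flows [0=1,1=2] -> levels [4 4 4]
  -> stable; steps 4..6 unchanged -> [4 4 4]

Answer: 4 4 4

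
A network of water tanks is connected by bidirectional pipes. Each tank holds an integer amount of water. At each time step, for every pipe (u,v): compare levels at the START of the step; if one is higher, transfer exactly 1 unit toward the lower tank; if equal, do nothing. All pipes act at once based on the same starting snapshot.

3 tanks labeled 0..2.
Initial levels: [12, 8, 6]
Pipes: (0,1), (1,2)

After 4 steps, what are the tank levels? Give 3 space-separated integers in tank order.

Step 1: flows [0->1,1->2] -> levels [11 8 7]
Step 2: flows [0->1,1->2] -> levels [10 8 8]
Step 3: flows [0->1,1=2] -> levels [9 9 8]
Step 4: flows [0=1,1->2] -> levels [9 8 9]

Answer: 9 8 9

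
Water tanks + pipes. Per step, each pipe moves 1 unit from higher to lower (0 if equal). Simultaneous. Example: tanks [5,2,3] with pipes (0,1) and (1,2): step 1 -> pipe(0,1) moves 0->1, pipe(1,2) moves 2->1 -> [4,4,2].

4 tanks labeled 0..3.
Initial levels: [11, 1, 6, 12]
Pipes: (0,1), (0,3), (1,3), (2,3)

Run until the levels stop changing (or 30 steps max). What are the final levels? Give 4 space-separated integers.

Answer: 8 8 8 6

Derivation:
Step 1: flows [0->1,3->0,3->1,3->2] -> levels [11 3 7 9]
Step 2: flows [0->1,0->3,3->1,3->2] -> levels [9 5 8 8]
Step 3: flows [0->1,0->3,3->1,2=3] -> levels [7 7 8 8]
Step 4: flows [0=1,3->0,3->1,2=3] -> levels [8 8 8 6]
Step 5: flows [0=1,0->3,1->3,2->3] -> levels [7 7 7 9]
Step 6: flows [0=1,3->0,3->1,3->2] -> levels [8 8 8 6]
  -> period-2 cycle: step 6 state = step 4 state; never stabilizes
  -> state at step 30: (30-4) mod 2 = 0, same as step 4 -> [8 8 8 6]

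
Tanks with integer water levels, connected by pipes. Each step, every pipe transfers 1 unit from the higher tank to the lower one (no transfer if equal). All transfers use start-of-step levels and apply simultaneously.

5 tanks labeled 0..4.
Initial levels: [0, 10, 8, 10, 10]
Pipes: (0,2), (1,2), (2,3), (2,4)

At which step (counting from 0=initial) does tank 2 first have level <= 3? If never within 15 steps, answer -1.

Answer: -1

Derivation:
Step 1: flows [2->0,1->2,3->2,4->2] -> levels [1 9 10 9 9]
Step 2: flows [2->0,2->1,2->3,2->4] -> levels [2 10 6 10 10]
Step 3: flows [2->0,1->2,3->2,4->2] -> levels [3 9 8 9 9]
Step 4: flows [2->0,1->2,3->2,4->2] -> levels [4 8 10 8 8]
Step 5: flows [2->0,2->1,2->3,2->4] -> levels [5 9 6 9 9]
Step 6: flows [2->0,1->2,3->2,4->2] -> levels [6 8 8 8 8]
Step 7: flows [2->0,1=2,2=3,2=4] -> levels [7 8 7 8 8]
Step 8: flows [0=2,1->2,3->2,4->2] -> levels [7 7 10 7 7]
Step 9: flows [2->0,2->1,2->3,2->4] -> levels [8 8 6 8 8]
Step 10: flows [0->2,1->2,3->2,4->2] -> levels [7 7 10 7 7]
  -> period-2 cycle (repeats step 8); tank 2 never drops to <=3
Tank 2 never reaches <=3 within 15 steps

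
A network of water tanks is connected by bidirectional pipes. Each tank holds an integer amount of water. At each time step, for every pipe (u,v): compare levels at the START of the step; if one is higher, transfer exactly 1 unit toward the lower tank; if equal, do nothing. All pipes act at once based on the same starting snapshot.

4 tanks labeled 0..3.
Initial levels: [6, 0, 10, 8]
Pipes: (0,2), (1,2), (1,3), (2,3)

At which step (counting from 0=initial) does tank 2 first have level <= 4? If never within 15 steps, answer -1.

Answer: -1

Derivation:
Step 1: flows [2->0,2->1,3->1,2->3] -> levels [7 2 7 8]
Step 2: flows [0=2,2->1,3->1,3->2] -> levels [7 4 7 6]
Step 3: flows [0=2,2->1,3->1,2->3] -> levels [7 6 5 6]
Step 4: flows [0->2,1->2,1=3,3->2] -> levels [6 5 8 5]
Step 5: flows [2->0,2->1,1=3,2->3] -> levels [7 6 5 6]
  -> period-2 cycle (repeats step 3); tank 2 never drops to <=4
Tank 2 never reaches <=4 within 15 steps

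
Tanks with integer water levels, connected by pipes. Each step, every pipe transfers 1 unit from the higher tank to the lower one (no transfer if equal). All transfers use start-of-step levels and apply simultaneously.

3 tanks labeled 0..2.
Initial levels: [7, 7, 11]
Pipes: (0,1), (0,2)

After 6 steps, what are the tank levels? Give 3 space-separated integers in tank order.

Answer: 7 9 9

Derivation:
Step 1: flows [0=1,2->0] -> levels [8 7 10]
Step 2: flows [0->1,2->0] -> levels [8 8 9]
Step 3: flows [0=1,2->0] -> levels [9 8 8]
Step 4: flows [0->1,0->2] -> levels [7 9 9]
Step 5: flows [1->0,2->0] -> levels [9 8 8]
  -> period-2 cycle: step 5 state = step 3 state
  -> state at step 6: (6-3) mod 2 = 1, same as step 4 -> [7 9 9]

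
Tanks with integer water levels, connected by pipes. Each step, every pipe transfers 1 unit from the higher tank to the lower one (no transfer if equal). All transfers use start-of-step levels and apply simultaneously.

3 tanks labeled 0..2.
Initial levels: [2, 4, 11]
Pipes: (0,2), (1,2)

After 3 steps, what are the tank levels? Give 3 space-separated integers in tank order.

Step 1: flows [2->0,2->1] -> levels [3 5 9]
Step 2: flows [2->0,2->1] -> levels [4 6 7]
Step 3: flows [2->0,2->1] -> levels [5 7 5]

Answer: 5 7 5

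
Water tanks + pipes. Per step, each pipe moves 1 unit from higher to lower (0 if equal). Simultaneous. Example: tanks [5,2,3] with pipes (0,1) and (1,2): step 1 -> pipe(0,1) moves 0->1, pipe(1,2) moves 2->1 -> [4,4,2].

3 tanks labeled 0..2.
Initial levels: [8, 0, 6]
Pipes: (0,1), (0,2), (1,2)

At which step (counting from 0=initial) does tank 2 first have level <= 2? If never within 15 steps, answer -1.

Answer: -1

Derivation:
Step 1: flows [0->1,0->2,2->1] -> levels [6 2 6]
Step 2: flows [0->1,0=2,2->1] -> levels [5 4 5]
Step 3: flows [0->1,0=2,2->1] -> levels [4 6 4]
Step 4: flows [1->0,0=2,1->2] -> levels [5 4 5]
  -> period-2 cycle (repeats step 2); tank 2 never drops to <=2
Tank 2 never reaches <=2 within 15 steps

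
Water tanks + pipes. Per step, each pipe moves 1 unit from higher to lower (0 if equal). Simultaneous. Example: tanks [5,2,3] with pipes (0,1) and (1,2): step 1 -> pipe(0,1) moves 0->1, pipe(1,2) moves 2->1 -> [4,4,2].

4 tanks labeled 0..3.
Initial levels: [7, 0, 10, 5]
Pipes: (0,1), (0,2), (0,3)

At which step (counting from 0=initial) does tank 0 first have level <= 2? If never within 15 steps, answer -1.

Step 1: flows [0->1,2->0,0->3] -> levels [6 1 9 6]
Step 2: flows [0->1,2->0,0=3] -> levels [6 2 8 6]
Step 3: flows [0->1,2->0,0=3] -> levels [6 3 7 6]
Step 4: flows [0->1,2->0,0=3] -> levels [6 4 6 6]
Step 5: flows [0->1,0=2,0=3] -> levels [5 5 6 6]
Step 6: flows [0=1,2->0,3->0] -> levels [7 5 5 5]
Step 7: flows [0->1,0->2,0->3] -> levels [4 6 6 6]
Step 8: flows [1->0,2->0,3->0] -> levels [7 5 5 5]
  -> period-2 cycle (repeats step 6); tank 0 never drops to <=2
Tank 0 never reaches <=2 within 15 steps

Answer: -1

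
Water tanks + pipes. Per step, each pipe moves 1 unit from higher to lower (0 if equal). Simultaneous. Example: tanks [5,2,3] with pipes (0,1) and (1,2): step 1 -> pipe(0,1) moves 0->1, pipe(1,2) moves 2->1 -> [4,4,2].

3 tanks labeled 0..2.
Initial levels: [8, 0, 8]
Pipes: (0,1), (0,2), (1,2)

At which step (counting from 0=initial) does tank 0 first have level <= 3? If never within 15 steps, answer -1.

Answer: -1

Derivation:
Step 1: flows [0->1,0=2,2->1] -> levels [7 2 7]
Step 2: flows [0->1,0=2,2->1] -> levels [6 4 6]
Step 3: flows [0->1,0=2,2->1] -> levels [5 6 5]
Step 4: flows [1->0,0=2,1->2] -> levels [6 4 6]
  -> period-2 cycle (repeats step 2); tank 0 never drops to <=3
Tank 0 never reaches <=3 within 15 steps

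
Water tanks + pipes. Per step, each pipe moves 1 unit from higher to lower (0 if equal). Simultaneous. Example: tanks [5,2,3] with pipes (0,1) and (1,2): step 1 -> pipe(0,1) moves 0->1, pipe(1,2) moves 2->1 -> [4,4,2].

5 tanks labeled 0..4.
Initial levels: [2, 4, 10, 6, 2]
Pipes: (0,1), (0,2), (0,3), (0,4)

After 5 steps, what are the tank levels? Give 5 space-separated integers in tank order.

Step 1: flows [1->0,2->0,3->0,0=4] -> levels [5 3 9 5 2]
Step 2: flows [0->1,2->0,0=3,0->4] -> levels [4 4 8 5 3]
Step 3: flows [0=1,2->0,3->0,0->4] -> levels [5 4 7 4 4]
Step 4: flows [0->1,2->0,0->3,0->4] -> levels [3 5 6 5 5]
Step 5: flows [1->0,2->0,3->0,4->0] -> levels [7 4 5 4 4]

Answer: 7 4 5 4 4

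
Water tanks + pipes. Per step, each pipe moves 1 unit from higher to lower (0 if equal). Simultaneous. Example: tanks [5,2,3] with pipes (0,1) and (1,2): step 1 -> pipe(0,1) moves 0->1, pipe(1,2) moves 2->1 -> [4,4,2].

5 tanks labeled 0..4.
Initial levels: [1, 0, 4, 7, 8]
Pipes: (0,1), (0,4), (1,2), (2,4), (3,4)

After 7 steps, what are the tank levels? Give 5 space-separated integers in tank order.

Answer: 3 4 3 4 6

Derivation:
Step 1: flows [0->1,4->0,2->1,4->2,4->3] -> levels [1 2 4 8 5]
Step 2: flows [1->0,4->0,2->1,4->2,3->4] -> levels [3 2 4 7 4]
Step 3: flows [0->1,4->0,2->1,2=4,3->4] -> levels [3 4 3 6 4]
Step 4: flows [1->0,4->0,1->2,4->2,3->4] -> levels [5 2 5 5 3]
Step 5: flows [0->1,0->4,2->1,2->4,3->4] -> levels [3 4 3 4 6]
Step 6: flows [1->0,4->0,1->2,4->2,4->3] -> levels [5 2 5 5 3]
  -> period-2 cycle: step 6 state = step 4 state
  -> state at step 7: (7-4) mod 2 = 1, same as step 5 -> [3 4 3 4 6]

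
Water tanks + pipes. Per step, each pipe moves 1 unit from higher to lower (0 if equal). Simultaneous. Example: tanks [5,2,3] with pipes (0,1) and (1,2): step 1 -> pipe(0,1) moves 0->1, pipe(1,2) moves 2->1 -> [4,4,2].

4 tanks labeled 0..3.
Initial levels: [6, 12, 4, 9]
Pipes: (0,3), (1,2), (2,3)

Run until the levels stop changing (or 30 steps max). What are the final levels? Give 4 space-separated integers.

Step 1: flows [3->0,1->2,3->2] -> levels [7 11 6 7]
Step 2: flows [0=3,1->2,3->2] -> levels [7 10 8 6]
Step 3: flows [0->3,1->2,2->3] -> levels [6 9 8 8]
Step 4: flows [3->0,1->2,2=3] -> levels [7 8 9 7]
Step 5: flows [0=3,2->1,2->3] -> levels [7 9 7 8]
Step 6: flows [3->0,1->2,3->2] -> levels [8 8 9 6]
Step 7: flows [0->3,2->1,2->3] -> levels [7 9 7 8]
  -> period-2 cycle: step 7 state = step 5 state; never stabilizes
  -> state at step 30: (30-5) mod 2 = 1, same as step 6 -> [8 8 9 6]

Answer: 8 8 9 6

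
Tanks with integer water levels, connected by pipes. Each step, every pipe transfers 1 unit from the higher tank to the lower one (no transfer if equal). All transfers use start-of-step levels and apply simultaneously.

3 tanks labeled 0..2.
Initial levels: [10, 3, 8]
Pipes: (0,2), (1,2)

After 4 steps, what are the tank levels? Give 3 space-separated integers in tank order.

Answer: 7 7 7

Derivation:
Step 1: flows [0->2,2->1] -> levels [9 4 8]
Step 2: flows [0->2,2->1] -> levels [8 5 8]
Step 3: flows [0=2,2->1] -> levels [8 6 7]
Step 4: flows [0->2,2->1] -> levels [7 7 7]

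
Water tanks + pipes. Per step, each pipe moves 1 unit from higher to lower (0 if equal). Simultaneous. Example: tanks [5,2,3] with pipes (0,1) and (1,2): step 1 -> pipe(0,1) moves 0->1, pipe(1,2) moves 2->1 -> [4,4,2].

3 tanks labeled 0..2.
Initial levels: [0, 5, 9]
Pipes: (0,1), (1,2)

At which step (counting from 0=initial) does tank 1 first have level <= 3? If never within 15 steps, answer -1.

Step 1: flows [1->0,2->1] -> levels [1 5 8]
Step 2: flows [1->0,2->1] -> levels [2 5 7]
Step 3: flows [1->0,2->1] -> levels [3 5 6]
Step 4: flows [1->0,2->1] -> levels [4 5 5]
Step 5: flows [1->0,1=2] -> levels [5 4 5]
Step 6: flows [0->1,2->1] -> levels [4 6 4]
Step 7: flows [1->0,1->2] -> levels [5 4 5]
  -> period-2 cycle (repeats step 5); tank 1 never drops to <=3
Tank 1 never reaches <=3 within 15 steps

Answer: -1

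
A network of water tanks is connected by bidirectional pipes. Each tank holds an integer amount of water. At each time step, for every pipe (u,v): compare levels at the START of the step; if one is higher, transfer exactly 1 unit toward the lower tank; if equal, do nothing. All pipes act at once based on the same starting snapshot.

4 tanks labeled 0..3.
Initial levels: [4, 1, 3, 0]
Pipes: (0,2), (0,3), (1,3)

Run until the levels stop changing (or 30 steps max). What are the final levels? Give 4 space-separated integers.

Step 1: flows [0->2,0->3,1->3] -> levels [2 0 4 2]
Step 2: flows [2->0,0=3,3->1] -> levels [3 1 3 1]
Step 3: flows [0=2,0->3,1=3] -> levels [2 1 3 2]
Step 4: flows [2->0,0=3,3->1] -> levels [3 2 2 1]
Step 5: flows [0->2,0->3,1->3] -> levels [1 1 3 3]
Step 6: flows [2->0,3->0,3->1] -> levels [3 2 2 1]
  -> period-2 cycle: step 6 state = step 4 state; never stabilizes
  -> state at step 30: (30-4) mod 2 = 0, same as step 4 -> [3 2 2 1]

Answer: 3 2 2 1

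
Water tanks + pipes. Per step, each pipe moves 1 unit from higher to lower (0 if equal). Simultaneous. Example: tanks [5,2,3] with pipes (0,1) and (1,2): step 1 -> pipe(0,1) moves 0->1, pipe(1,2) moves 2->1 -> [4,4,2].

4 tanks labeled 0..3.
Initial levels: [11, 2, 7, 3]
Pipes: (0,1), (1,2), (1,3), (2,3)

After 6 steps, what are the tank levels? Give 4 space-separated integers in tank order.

Answer: 6 5 5 7

Derivation:
Step 1: flows [0->1,2->1,3->1,2->3] -> levels [10 5 5 3]
Step 2: flows [0->1,1=2,1->3,2->3] -> levels [9 5 4 5]
Step 3: flows [0->1,1->2,1=3,3->2] -> levels [8 5 6 4]
Step 4: flows [0->1,2->1,1->3,2->3] -> levels [7 6 4 6]
Step 5: flows [0->1,1->2,1=3,3->2] -> levels [6 6 6 5]
Step 6: flows [0=1,1=2,1->3,2->3] -> levels [6 5 5 7]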